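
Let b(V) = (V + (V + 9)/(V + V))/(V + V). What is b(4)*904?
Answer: 5085/8 ≈ 635.63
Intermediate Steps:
b(V) = (V + (9 + V)/(2*V))/(2*V) (b(V) = (V + (9 + V)/((2*V)))/((2*V)) = (V + (9 + V)*(1/(2*V)))*(1/(2*V)) = (V + (9 + V)/(2*V))*(1/(2*V)) = (V + (9 + V)/(2*V))/(2*V))
b(4)*904 = ((¼)*(9 + 4 + 2*4²)/4²)*904 = ((¼)*(1/16)*(9 + 4 + 2*16))*904 = ((¼)*(1/16)*(9 + 4 + 32))*904 = ((¼)*(1/16)*45)*904 = (45/64)*904 = 5085/8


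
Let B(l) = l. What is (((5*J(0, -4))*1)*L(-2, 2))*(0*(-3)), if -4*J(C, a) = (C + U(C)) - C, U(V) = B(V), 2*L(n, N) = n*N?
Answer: 0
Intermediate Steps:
L(n, N) = N*n/2 (L(n, N) = (n*N)/2 = (N*n)/2 = N*n/2)
U(V) = V
J(C, a) = -C/4 (J(C, a) = -((C + C) - C)/4 = -(2*C - C)/4 = -C/4)
(((5*J(0, -4))*1)*L(-2, 2))*(0*(-3)) = (((5*(-¼*0))*1)*((½)*2*(-2)))*(0*(-3)) = (((5*0)*1)*(-2))*0 = ((0*1)*(-2))*0 = (0*(-2))*0 = 0*0 = 0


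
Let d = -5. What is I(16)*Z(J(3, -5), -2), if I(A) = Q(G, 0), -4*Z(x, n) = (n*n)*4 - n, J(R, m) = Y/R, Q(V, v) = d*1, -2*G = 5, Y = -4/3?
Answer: 45/2 ≈ 22.500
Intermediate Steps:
Y = -4/3 (Y = -4*⅓ = -4/3 ≈ -1.3333)
G = -5/2 (G = -½*5 = -5/2 ≈ -2.5000)
Q(V, v) = -5 (Q(V, v) = -5*1 = -5)
J(R, m) = -4/(3*R)
Z(x, n) = -n² + n/4 (Z(x, n) = -((n*n)*4 - n)/4 = -(n²*4 - n)/4 = -(4*n² - n)/4 = -(-n + 4*n²)/4 = -n² + n/4)
I(A) = -5
I(16)*Z(J(3, -5), -2) = -(-10)*(¼ - 1*(-2)) = -(-10)*(¼ + 2) = -(-10)*9/4 = -5*(-9/2) = 45/2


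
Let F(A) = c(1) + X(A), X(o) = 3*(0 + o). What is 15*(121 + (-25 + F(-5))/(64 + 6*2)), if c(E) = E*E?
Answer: 137355/76 ≈ 1807.3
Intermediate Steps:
c(E) = E²
X(o) = 3*o
F(A) = 1 + 3*A (F(A) = 1² + 3*A = 1 + 3*A)
15*(121 + (-25 + F(-5))/(64 + 6*2)) = 15*(121 + (-25 + (1 + 3*(-5)))/(64 + 6*2)) = 15*(121 + (-25 + (1 - 15))/(64 + 12)) = 15*(121 + (-25 - 14)/76) = 15*(121 - 39*1/76) = 15*(121 - 39/76) = 15*(9157/76) = 137355/76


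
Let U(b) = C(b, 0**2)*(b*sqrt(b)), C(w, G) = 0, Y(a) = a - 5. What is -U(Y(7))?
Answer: 0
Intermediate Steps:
Y(a) = -5 + a
U(b) = 0 (U(b) = 0*(b*sqrt(b)) = 0*b**(3/2) = 0)
-U(Y(7)) = -1*0 = 0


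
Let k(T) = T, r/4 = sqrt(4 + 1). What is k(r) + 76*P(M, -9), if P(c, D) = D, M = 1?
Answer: -684 + 4*sqrt(5) ≈ -675.06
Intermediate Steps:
r = 4*sqrt(5) (r = 4*sqrt(4 + 1) = 4*sqrt(5) ≈ 8.9443)
k(r) + 76*P(M, -9) = 4*sqrt(5) + 76*(-9) = 4*sqrt(5) - 684 = -684 + 4*sqrt(5)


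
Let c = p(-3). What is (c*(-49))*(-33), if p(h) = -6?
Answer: -9702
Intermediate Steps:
c = -6
(c*(-49))*(-33) = -6*(-49)*(-33) = 294*(-33) = -9702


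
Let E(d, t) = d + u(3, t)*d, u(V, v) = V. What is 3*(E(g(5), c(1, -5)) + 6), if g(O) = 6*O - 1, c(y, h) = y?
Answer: 366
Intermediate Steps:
g(O) = -1 + 6*O
E(d, t) = 4*d (E(d, t) = d + 3*d = 4*d)
3*(E(g(5), c(1, -5)) + 6) = 3*(4*(-1 + 6*5) + 6) = 3*(4*(-1 + 30) + 6) = 3*(4*29 + 6) = 3*(116 + 6) = 3*122 = 366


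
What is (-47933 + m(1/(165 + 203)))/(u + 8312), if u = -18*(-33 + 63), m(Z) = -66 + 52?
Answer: -47947/7772 ≈ -6.1692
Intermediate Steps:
m(Z) = -14
u = -540 (u = -18*30 = -540)
(-47933 + m(1/(165 + 203)))/(u + 8312) = (-47933 - 14)/(-540 + 8312) = -47947/7772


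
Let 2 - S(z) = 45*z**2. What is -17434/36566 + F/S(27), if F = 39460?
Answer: -1007390931/599737249 ≈ -1.6797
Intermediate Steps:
S(z) = 2 - 45*z**2
-17434/36566 + F/S(27) = -17434/36566 + 39460/(2 - 45*27**2) = -17434*1/36566 + 39460/(2 - 45*729) = -8717/18283 + 39460/(2 - 32805) = -8717/18283 + 39460/(-32803) = -8717/18283 + 39460*(-1/32803) = -8717/18283 - 39460/32803 = -1007390931/599737249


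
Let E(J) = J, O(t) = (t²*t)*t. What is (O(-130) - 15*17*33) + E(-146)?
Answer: 285601439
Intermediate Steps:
O(t) = t⁴ (O(t) = t³*t = t⁴)
(O(-130) - 15*17*33) + E(-146) = ((-130)⁴ - 15*17*33) - 146 = (285610000 - 255*33) - 146 = (285610000 - 8415) - 146 = 285601585 - 146 = 285601439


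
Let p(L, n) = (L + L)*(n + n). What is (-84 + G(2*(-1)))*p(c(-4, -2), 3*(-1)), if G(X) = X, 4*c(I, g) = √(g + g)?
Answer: 516*I ≈ 516.0*I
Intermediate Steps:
c(I, g) = √2*√g/4 (c(I, g) = √(g + g)/4 = √(2*g)/4 = (√2*√g)/4 = √2*√g/4)
p(L, n) = 4*L*n (p(L, n) = (2*L)*(2*n) = 4*L*n)
(-84 + G(2*(-1)))*p(c(-4, -2), 3*(-1)) = (-84 + 2*(-1))*(4*(√2*√(-2)/4)*(3*(-1))) = (-84 - 2)*(4*(√2*(I*√2)/4)*(-3)) = -344*I/2*(-3) = -(-516)*I = 516*I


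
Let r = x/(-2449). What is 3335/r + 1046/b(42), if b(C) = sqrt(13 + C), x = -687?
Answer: 8167415/687 + 1046*sqrt(55)/55 ≈ 12030.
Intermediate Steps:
r = 687/2449 (r = -687/(-2449) = -687*(-1/2449) = 687/2449 ≈ 0.28052)
3335/r + 1046/b(42) = 3335/(687/2449) + 1046/(sqrt(13 + 42)) = 3335*(2449/687) + 1046/(sqrt(55)) = 8167415/687 + 1046*(sqrt(55)/55) = 8167415/687 + 1046*sqrt(55)/55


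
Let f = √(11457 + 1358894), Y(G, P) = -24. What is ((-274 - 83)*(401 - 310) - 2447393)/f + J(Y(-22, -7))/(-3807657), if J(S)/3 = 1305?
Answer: -435/423073 - 2479880*√1370351/1370351 ≈ -2118.4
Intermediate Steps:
J(S) = 3915 (J(S) = 3*1305 = 3915)
f = √1370351 ≈ 1170.6
((-274 - 83)*(401 - 310) - 2447393)/f + J(Y(-22, -7))/(-3807657) = ((-274 - 83)*(401 - 310) - 2447393)/(√1370351) + 3915/(-3807657) = (-357*91 - 2447393)*(√1370351/1370351) + 3915*(-1/3807657) = (-32487 - 2447393)*(√1370351/1370351) - 435/423073 = -2479880*√1370351/1370351 - 435/423073 = -435/423073 - 2479880*√1370351/1370351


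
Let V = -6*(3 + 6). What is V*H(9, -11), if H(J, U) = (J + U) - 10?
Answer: 648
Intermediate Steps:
H(J, U) = -10 + J + U
V = -54 (V = -6*9 = -54)
V*H(9, -11) = -54*(-10 + 9 - 11) = -54*(-12) = 648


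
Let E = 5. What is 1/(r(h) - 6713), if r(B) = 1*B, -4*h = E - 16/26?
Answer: -52/349133 ≈ -0.00014894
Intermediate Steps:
h = -57/52 (h = -(5 - 16/26)/4 = -(5 - 16*1/26)/4 = -(5 - 8/13)/4 = -¼*57/13 = -57/52 ≈ -1.0962)
r(B) = B
1/(r(h) - 6713) = 1/(-57/52 - 6713) = 1/(-349133/52) = -52/349133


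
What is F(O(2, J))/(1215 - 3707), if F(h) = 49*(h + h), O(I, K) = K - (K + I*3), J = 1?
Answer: 21/89 ≈ 0.23595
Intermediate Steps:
O(I, K) = -3*I (O(I, K) = K - (K + 3*I) = K + (-K - 3*I) = -3*I)
F(h) = 98*h (F(h) = 49*(2*h) = 98*h)
F(O(2, J))/(1215 - 3707) = (98*(-3*2))/(1215 - 3707) = (98*(-6))/(-2492) = -588*(-1/2492) = 21/89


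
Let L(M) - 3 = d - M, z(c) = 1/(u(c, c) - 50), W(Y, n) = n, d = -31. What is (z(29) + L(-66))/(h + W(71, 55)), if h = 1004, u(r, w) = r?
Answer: 797/22239 ≈ 0.035838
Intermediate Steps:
z(c) = 1/(-50 + c) (z(c) = 1/(c - 50) = 1/(-50 + c))
L(M) = -28 - M (L(M) = 3 + (-31 - M) = -28 - M)
(z(29) + L(-66))/(h + W(71, 55)) = (1/(-50 + 29) + (-28 - 1*(-66)))/(1004 + 55) = (1/(-21) + (-28 + 66))/1059 = (-1/21 + 38)*(1/1059) = (797/21)*(1/1059) = 797/22239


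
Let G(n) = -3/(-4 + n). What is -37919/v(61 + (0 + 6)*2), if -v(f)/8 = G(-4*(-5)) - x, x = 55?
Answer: -75838/883 ≈ -85.887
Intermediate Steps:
v(f) = 883/2 (v(f) = -8*(-3/(-4 - 4*(-5)) - 1*55) = -8*(-3/(-4 + 20) - 55) = -8*(-3/16 - 55) = -8*(-883/16) = 883/2)
-37919/v(61 + (0 + 6)*2) = -37919/883/2 = -37919*2/883 = -75838/883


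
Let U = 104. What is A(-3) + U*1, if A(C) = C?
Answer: 101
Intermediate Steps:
A(-3) + U*1 = -3 + 104*1 = -3 + 104 = 101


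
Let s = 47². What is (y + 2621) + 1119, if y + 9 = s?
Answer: 5940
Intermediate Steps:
s = 2209
y = 2200 (y = -9 + 2209 = 2200)
(y + 2621) + 1119 = (2200 + 2621) + 1119 = 4821 + 1119 = 5940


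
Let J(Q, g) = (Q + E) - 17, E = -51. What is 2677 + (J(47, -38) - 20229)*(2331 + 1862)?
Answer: -84905573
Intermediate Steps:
J(Q, g) = -68 + Q (J(Q, g) = (Q - 51) - 17 = (-51 + Q) - 17 = -68 + Q)
2677 + (J(47, -38) - 20229)*(2331 + 1862) = 2677 + ((-68 + 47) - 20229)*(2331 + 1862) = 2677 + (-21 - 20229)*4193 = 2677 - 20250*4193 = 2677 - 84908250 = -84905573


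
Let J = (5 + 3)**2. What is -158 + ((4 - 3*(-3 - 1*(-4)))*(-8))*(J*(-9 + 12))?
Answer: -1694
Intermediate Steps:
J = 64 (J = 8**2 = 64)
-158 + ((4 - 3*(-3 - 1*(-4)))*(-8))*(J*(-9 + 12)) = -158 + ((4 - 3*(-3 - 1*(-4)))*(-8))*(64*(-9 + 12)) = -158 + ((4 - 3*(-3 + 4))*(-8))*(64*3) = -158 + ((4 - 3*1)*(-8))*192 = -158 + ((4 - 3)*(-8))*192 = -158 + (1*(-8))*192 = -158 - 8*192 = -158 - 1536 = -1694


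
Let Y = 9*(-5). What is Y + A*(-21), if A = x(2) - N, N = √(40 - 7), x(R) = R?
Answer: -87 + 21*√33 ≈ 33.636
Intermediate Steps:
N = √33 ≈ 5.7446
Y = -45
A = 2 - √33 ≈ -3.7446
Y + A*(-21) = -45 + (2 - √33)*(-21) = -45 + (-42 + 21*√33) = -87 + 21*√33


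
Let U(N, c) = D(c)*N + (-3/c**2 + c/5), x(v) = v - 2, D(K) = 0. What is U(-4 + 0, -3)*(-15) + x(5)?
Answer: 17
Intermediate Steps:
x(v) = -2 + v
U(N, c) = -3/c**2 + c/5 (U(N, c) = 0*N + (-3/c**2 + c/5) = 0 + (-3/c**2 + c*(1/5)) = 0 + (-3/c**2 + c/5) = -3/c**2 + c/5)
U(-4 + 0, -3)*(-15) + x(5) = (-3/(-3)**2 + (1/5)*(-3))*(-15) + (-2 + 5) = (-3*1/9 - 3/5)*(-15) + 3 = (-1/3 - 3/5)*(-15) + 3 = -14/15*(-15) + 3 = 14 + 3 = 17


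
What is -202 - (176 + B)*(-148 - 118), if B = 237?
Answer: 109656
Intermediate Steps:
-202 - (176 + B)*(-148 - 118) = -202 - (176 + 237)*(-148 - 118) = -202 - 413*(-266) = -202 - 1*(-109858) = -202 + 109858 = 109656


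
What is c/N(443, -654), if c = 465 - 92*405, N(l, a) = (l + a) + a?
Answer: 7359/173 ≈ 42.538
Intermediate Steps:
N(l, a) = l + 2*a (N(l, a) = (a + l) + a = l + 2*a)
c = -36795 (c = 465 - 37260 = -36795)
c/N(443, -654) = -36795/(443 + 2*(-654)) = -36795/(443 - 1308) = -36795/(-865) = -36795*(-1/865) = 7359/173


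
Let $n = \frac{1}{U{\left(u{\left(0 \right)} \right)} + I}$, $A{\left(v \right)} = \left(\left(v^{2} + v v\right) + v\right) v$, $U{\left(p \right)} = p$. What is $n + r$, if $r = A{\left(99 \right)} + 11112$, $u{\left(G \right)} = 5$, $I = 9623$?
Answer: $\frac{18885427909}{9628} \approx 1.9615 \cdot 10^{6}$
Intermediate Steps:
$A{\left(v \right)} = v \left(v + 2 v^{2}\right)$ ($A{\left(v \right)} = \left(\left(v^{2} + v^{2}\right) + v\right) v = \left(2 v^{2} + v\right) v = \left(v + 2 v^{2}\right) v = v \left(v + 2 v^{2}\right)$)
$r = 1961511$ ($r = 99^{2} \left(1 + 2 \cdot 99\right) + 11112 = 9801 \left(1 + 198\right) + 11112 = 9801 \cdot 199 + 11112 = 1950399 + 11112 = 1961511$)
$n = \frac{1}{9628}$ ($n = \frac{1}{5 + 9623} = \frac{1}{9628} \approx 0.00010386$)
$n + r = \frac{1}{9628} + 1961511 = \frac{18885427909}{9628}$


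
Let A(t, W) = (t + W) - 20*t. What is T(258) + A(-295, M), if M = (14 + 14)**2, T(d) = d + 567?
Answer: 7214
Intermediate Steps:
T(d) = 567 + d
M = 784 (M = 28**2 = 784)
A(t, W) = W - 19*t (A(t, W) = (W + t) - 20*t = W - 19*t)
T(258) + A(-295, M) = (567 + 258) + (784 - 19*(-295)) = 825 + (784 + 5605) = 825 + 6389 = 7214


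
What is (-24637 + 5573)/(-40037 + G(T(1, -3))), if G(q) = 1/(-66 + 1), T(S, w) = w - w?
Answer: 619580/1301203 ≈ 0.47616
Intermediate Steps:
T(S, w) = 0
G(q) = -1/65 (G(q) = 1/(-65) = -1/65)
(-24637 + 5573)/(-40037 + G(T(1, -3))) = (-24637 + 5573)/(-40037 - 1/65) = -19064/(-2602406/65) = -19064*(-65/2602406) = 619580/1301203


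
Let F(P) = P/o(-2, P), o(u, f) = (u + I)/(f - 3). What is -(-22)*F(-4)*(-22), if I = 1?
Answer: 13552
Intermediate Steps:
o(u, f) = (1 + u)/(-3 + f) (o(u, f) = (u + 1)/(f - 3) = (1 + u)/(-3 + f))
F(P) = P*(3 - P) (F(P) = P/(((1 - 2)/(-3 + P))) = P/((-1/(-3 + P))) = P*(3 - P))
-(-22)*F(-4)*(-22) = -(-22)*(-4*(3 - 1*(-4)))*(-22) = -(-22)*(-4*(3 + 4))*(-22) = -(-22)*(-4*7)*(-22) = -(-22)*(-28)*(-22) = -11*56*(-22) = -616*(-22) = 13552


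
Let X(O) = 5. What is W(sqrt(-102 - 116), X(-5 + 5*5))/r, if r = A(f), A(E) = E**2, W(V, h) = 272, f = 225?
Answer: 272/50625 ≈ 0.0053728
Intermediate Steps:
r = 50625 (r = 225**2 = 50625)
W(sqrt(-102 - 116), X(-5 + 5*5))/r = 272/50625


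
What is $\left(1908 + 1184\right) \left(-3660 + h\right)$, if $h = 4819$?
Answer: $3583628$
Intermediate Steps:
$\left(1908 + 1184\right) \left(-3660 + h\right) = \left(1908 + 1184\right) \left(-3660 + 4819\right) = 3092 \cdot 1159 = 3583628$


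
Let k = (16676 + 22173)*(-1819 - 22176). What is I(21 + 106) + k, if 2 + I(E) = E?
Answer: -932181630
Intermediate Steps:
I(E) = -2 + E
k = -932181755 (k = 38849*(-23995) = -932181755)
I(21 + 106) + k = (-2 + (21 + 106)) - 932181755 = (-2 + 127) - 932181755 = 125 - 932181755 = -932181630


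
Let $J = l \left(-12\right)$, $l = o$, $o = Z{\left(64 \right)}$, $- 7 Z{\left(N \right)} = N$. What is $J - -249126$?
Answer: $\frac{1744650}{7} \approx 2.4924 \cdot 10^{5}$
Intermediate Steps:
$Z{\left(N \right)} = - \frac{N}{7}$
$o = - \frac{64}{7}$ ($o = \left(- \frac{1}{7}\right) 64 = - \frac{64}{7} \approx -9.1429$)
$l = - \frac{64}{7} \approx -9.1429$
$J = \frac{768}{7}$ ($J = \left(- \frac{64}{7}\right) \left(-12\right) = \frac{768}{7} \approx 109.71$)
$J - -249126 = \frac{768}{7} - -249126 = \frac{768}{7} + 249126 = \frac{1744650}{7}$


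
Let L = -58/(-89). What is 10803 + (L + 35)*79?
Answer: 1212134/89 ≈ 13619.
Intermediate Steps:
L = 58/89 (L = -58*(-1/89) = 58/89 ≈ 0.65169)
10803 + (L + 35)*79 = 10803 + (58/89 + 35)*79 = 10803 + (3173/89)*79 = 10803 + 250667/89 = 1212134/89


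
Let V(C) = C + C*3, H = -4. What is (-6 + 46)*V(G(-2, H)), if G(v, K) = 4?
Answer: 640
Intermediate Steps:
V(C) = 4*C (V(C) = C + 3*C = 4*C)
(-6 + 46)*V(G(-2, H)) = (-6 + 46)*(4*4) = 40*16 = 640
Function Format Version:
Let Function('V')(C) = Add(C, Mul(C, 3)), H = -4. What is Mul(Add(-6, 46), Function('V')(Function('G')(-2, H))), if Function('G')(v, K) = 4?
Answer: 640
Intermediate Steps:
Function('V')(C) = Mul(4, C) (Function('V')(C) = Add(C, Mul(3, C)) = Mul(4, C))
Mul(Add(-6, 46), Function('V')(Function('G')(-2, H))) = Mul(Add(-6, 46), Mul(4, 4)) = Mul(40, 16) = 640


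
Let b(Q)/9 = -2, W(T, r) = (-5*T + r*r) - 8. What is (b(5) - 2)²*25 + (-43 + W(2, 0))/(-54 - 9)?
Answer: 630061/63 ≈ 10001.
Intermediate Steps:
W(T, r) = -8 + r² - 5*T (W(T, r) = (-5*T + r²) - 8 = (r² - 5*T) - 8 = -8 + r² - 5*T)
b(Q) = -18 (b(Q) = 9*(-2) = -18)
(b(5) - 2)²*25 + (-43 + W(2, 0))/(-54 - 9) = (-18 - 2)²*25 + (-43 + (-8 + 0² - 5*2))/(-54 - 9) = (-20)²*25 + (-43 + (-8 + 0 - 10))/(-63) = 400*25 + (-43 - 18)*(-1/63) = 10000 - 61*(-1/63) = 10000 + 61/63 = 630061/63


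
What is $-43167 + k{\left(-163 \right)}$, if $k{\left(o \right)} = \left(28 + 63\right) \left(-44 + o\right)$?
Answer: $-62004$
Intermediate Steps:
$k{\left(o \right)} = -4004 + 91 o$ ($k{\left(o \right)} = 91 \left(-44 + o\right) = -4004 + 91 o$)
$-43167 + k{\left(-163 \right)} = -43167 + \left(-4004 + 91 \left(-163\right)\right) = -43167 - 18837 = -62004$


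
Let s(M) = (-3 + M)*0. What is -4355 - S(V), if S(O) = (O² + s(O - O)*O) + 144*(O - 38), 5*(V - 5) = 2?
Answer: 7756/25 ≈ 310.24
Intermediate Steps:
V = 27/5 (V = 5 + (⅕)*2 = 5 + ⅖ = 27/5 ≈ 5.4000)
s(M) = 0
S(O) = -5472 + O² + 144*O (S(O) = (O² + 0*O) + 144*(O - 38) = (O² + 0) + 144*(-38 + O) = O² + (-5472 + 144*O) = -5472 + O² + 144*O)
-4355 - S(V) = -4355 - (-5472 + (27/5)² + 144*(27/5)) = -4355 - (-5472 + 729/25 + 3888/5) = -4355 - 1*(-116631/25) = -4355 + 116631/25 = 7756/25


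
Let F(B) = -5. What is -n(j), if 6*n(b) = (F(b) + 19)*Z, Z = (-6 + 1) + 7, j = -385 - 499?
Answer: -14/3 ≈ -4.6667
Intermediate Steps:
j = -884
Z = 2 (Z = -5 + 7 = 2)
n(b) = 14/3 (n(b) = ((-5 + 19)*2)/6 = (14*2)/6 = (1/6)*28 = 14/3)
-n(j) = -1*14/3 = -14/3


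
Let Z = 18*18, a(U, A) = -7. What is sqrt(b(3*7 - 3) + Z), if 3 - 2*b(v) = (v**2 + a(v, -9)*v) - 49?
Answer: sqrt(251) ≈ 15.843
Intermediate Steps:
b(v) = 26 - v**2/2 + 7*v/2 (b(v) = 3/2 - ((v**2 - 7*v) - 49)/2 = 3/2 - (-49 + v**2 - 7*v)/2 = 3/2 + (49/2 - v**2/2 + 7*v/2) = 26 - v**2/2 + 7*v/2)
Z = 324
sqrt(b(3*7 - 3) + Z) = sqrt((26 - (3*7 - 3)**2/2 + 7*(3*7 - 3)/2) + 324) = sqrt((26 - (21 - 3)**2/2 + 7*(21 - 3)/2) + 324) = sqrt((26 - 1/2*18**2 + (7/2)*18) + 324) = sqrt((26 - 1/2*324 + 63) + 324) = sqrt((26 - 162 + 63) + 324) = sqrt(-73 + 324) = sqrt(251)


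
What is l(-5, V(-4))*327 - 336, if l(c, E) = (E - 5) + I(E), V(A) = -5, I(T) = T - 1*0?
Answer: -5241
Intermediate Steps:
I(T) = T (I(T) = T + 0 = T)
l(c, E) = -5 + 2*E (l(c, E) = (E - 5) + E = (-5 + E) + E = -5 + 2*E)
l(-5, V(-4))*327 - 336 = (-5 + 2*(-5))*327 - 336 = (-5 - 10)*327 - 336 = -15*327 - 336 = -4905 - 336 = -5241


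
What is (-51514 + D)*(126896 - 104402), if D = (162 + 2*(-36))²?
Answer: -976554516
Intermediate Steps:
D = 8100 (D = (162 - 72)² = 90² = 8100)
(-51514 + D)*(126896 - 104402) = (-51514 + 8100)*(126896 - 104402) = -43414*22494 = -976554516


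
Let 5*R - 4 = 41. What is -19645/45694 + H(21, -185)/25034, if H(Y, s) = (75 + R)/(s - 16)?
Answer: -3670239/8536594 ≈ -0.42994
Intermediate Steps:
R = 9 (R = 4/5 + (1/5)*41 = 4/5 + 41/5 = 9)
H(Y, s) = 84/(-16 + s) (H(Y, s) = (75 + 9)/(s - 16) = 84/(-16 + s))
-19645/45694 + H(21, -185)/25034 = -19645/45694 + (84/(-16 - 185))/25034 = -19645*1/45694 + (84/(-201))*(1/25034) = -19645/45694 + (84*(-1/201))*(1/25034) = -19645/45694 - 28/67*1/25034 = -19645/45694 - 14/838639 = -3670239/8536594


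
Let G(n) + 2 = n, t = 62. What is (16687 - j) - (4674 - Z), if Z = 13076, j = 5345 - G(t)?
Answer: 19804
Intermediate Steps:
G(n) = -2 + n
j = 5285 (j = 5345 - (-2 + 62) = 5345 - 1*60 = 5345 - 60 = 5285)
(16687 - j) - (4674 - Z) = (16687 - 1*5285) - (4674 - 1*13076) = (16687 - 5285) - (4674 - 13076) = 11402 - 1*(-8402) = 11402 + 8402 = 19804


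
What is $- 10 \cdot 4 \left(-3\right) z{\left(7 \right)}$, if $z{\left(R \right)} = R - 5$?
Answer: $240$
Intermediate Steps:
$z{\left(R \right)} = -5 + R$ ($z{\left(R \right)} = R - 5 = -5 + R$)
$- 10 \cdot 4 \left(-3\right) z{\left(7 \right)} = - 10 \cdot 4 \left(-3\right) \left(-5 + 7\right) = \left(-10\right) \left(-12\right) 2 = 120 \cdot 2 = 240$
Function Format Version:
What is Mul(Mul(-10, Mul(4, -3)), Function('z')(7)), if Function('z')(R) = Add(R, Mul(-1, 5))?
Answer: 240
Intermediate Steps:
Function('z')(R) = Add(-5, R) (Function('z')(R) = Add(R, -5) = Add(-5, R))
Mul(Mul(-10, Mul(4, -3)), Function('z')(7)) = Mul(Mul(-10, Mul(4, -3)), Add(-5, 7)) = Mul(Mul(-10, -12), 2) = Mul(120, 2) = 240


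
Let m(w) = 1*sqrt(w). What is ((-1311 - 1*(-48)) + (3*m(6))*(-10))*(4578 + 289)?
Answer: -6147021 - 146010*sqrt(6) ≈ -6.5047e+6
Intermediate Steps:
m(w) = sqrt(w)
((-1311 - 1*(-48)) + (3*m(6))*(-10))*(4578 + 289) = ((-1311 - 1*(-48)) + (3*sqrt(6))*(-10))*(4578 + 289) = ((-1311 + 48) - 30*sqrt(6))*4867 = (-1263 - 30*sqrt(6))*4867 = -6147021 - 146010*sqrt(6)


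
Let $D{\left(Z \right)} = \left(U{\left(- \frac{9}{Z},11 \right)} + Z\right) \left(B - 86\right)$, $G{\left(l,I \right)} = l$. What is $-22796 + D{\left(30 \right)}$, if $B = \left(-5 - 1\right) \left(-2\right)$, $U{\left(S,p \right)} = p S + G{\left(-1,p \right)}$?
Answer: $- \frac{123489}{5} \approx -24698.0$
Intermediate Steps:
$U{\left(S,p \right)} = -1 + S p$ ($U{\left(S,p \right)} = p S - 1 = S p - 1 = -1 + S p$)
$B = 12$ ($B = \left(-6\right) \left(-2\right) = 12$)
$D{\left(Z \right)} = 74 - 74 Z + \frac{7326}{Z}$ ($D{\left(Z \right)} = \left(\left(-1 + - \frac{9}{Z} 11\right) + Z\right) \left(12 - 86\right) = \left(\left(-1 - \frac{99}{Z}\right) + Z\right) \left(-74\right) = \left(-1 + Z - \frac{99}{Z}\right) \left(-74\right) = 74 - 74 Z + \frac{7326}{Z}$)
$-22796 + D{\left(30 \right)} = -22796 + \left(74 - 2220 + \frac{7326}{30}\right) = -22796 + \left(74 - 2220 + 7326 \cdot \frac{1}{30}\right) = -22796 + \left(74 - 2220 + \frac{1221}{5}\right) = -22796 - \frac{9509}{5} = - \frac{123489}{5}$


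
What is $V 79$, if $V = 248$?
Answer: $19592$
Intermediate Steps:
$V 79 = 248 \cdot 79 = 19592$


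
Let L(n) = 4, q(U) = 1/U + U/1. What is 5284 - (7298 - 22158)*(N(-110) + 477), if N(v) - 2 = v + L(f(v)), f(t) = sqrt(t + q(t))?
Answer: 5548064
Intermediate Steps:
q(U) = U + 1/U (q(U) = 1/U + U*1 = 1/U + U = U + 1/U)
f(t) = sqrt(1/t + 2*t) (f(t) = sqrt(t + (t + 1/t)) = sqrt(1/t + 2*t))
N(v) = 6 + v (N(v) = 2 + (v + 4) = 2 + (4 + v) = 6 + v)
5284 - (7298 - 22158)*(N(-110) + 477) = 5284 - (7298 - 22158)*((6 - 110) + 477) = 5284 - (-14860)*(-104 + 477) = 5284 - (-14860)*373 = 5284 - 1*(-5542780) = 5284 + 5542780 = 5548064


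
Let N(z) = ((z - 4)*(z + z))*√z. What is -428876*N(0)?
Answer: 0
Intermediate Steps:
N(z) = 2*z^(3/2)*(-4 + z) (N(z) = ((-4 + z)*(2*z))*√z = (2*z*(-4 + z))*√z = 2*z^(3/2)*(-4 + z))
-428876*N(0) = -857752*0^(3/2)*(-4 + 0) = -857752*0*(-4) = -428876*0 = 0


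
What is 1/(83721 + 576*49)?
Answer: 1/111945 ≈ 8.9330e-6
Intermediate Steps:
1/(83721 + 576*49) = 1/(83721 + 28224) = 1/111945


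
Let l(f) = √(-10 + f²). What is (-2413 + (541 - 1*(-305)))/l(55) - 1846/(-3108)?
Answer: 923/1554 - 1567*√335/1005 ≈ -27.944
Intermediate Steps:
(-2413 + (541 - 1*(-305)))/l(55) - 1846/(-3108) = (-2413 + (541 - 1*(-305)))/(√(-10 + 55²)) - 1846/(-3108) = (-2413 + (541 + 305))/(√(-10 + 3025)) - 1846*(-1/3108) = (-2413 + 846)/(√3015) + 923/1554 = -1567*√335/1005 + 923/1554 = 923/1554 - 1567*√335/1005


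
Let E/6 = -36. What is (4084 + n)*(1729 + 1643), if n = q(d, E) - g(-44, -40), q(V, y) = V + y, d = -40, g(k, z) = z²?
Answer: 7512816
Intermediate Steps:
E = -216 (E = 6*(-36) = -216)
n = -1856 (n = (-40 - 216) - 1*(-40)² = -256 - 1*1600 = -256 - 1600 = -1856)
(4084 + n)*(1729 + 1643) = (4084 - 1856)*(1729 + 1643) = 2228*3372 = 7512816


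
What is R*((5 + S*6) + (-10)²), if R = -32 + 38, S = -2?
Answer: 558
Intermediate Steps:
R = 6
R*((5 + S*6) + (-10)²) = 6*((5 - 2*6) + (-10)²) = 6*((5 - 12) + 100) = 6*(-7 + 100) = 6*93 = 558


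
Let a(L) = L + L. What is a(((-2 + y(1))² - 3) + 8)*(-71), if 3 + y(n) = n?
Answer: -2982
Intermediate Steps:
y(n) = -3 + n
a(L) = 2*L
a(((-2 + y(1))² - 3) + 8)*(-71) = (2*(((-2 + (-3 + 1))² - 3) + 8))*(-71) = (2*(((-2 - 2)² - 3) + 8))*(-71) = (2*(((-4)² - 3) + 8))*(-71) = (2*((16 - 3) + 8))*(-71) = (2*(13 + 8))*(-71) = (2*21)*(-71) = 42*(-71) = -2982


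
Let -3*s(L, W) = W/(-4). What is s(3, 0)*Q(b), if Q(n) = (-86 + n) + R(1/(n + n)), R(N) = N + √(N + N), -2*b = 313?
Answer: 0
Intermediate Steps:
s(L, W) = W/12 (s(L, W) = -W/(3*(-4)) = -W*(-1)/(3*4) = -(-1)*W/12 = W/12)
b = -313/2 (b = -½*313 = -313/2 ≈ -156.50)
R(N) = N + √2*√N (R(N) = N + √(2*N) = N + √2*√N)
Q(n) = -86 + n + √(1/n) + 1/(2*n) (Q(n) = (-86 + n) + (1/(n + n) + √2*√(1/(n + n))) = (-86 + n) + (1/(2*n) + √2*√(1/(2*n))) = (-86 + n) + (1/(2*n) + √2*(√2*√(1/n)/2)) = (-86 + n) + (1/(2*n) + √(1/n)) = (-86 + n) + (√(1/n) + 1/(2*n)) = -86 + n + √(1/n) + 1/(2*n))
s(3, 0)*Q(b) = ((1/12)*0)*(-86 - 313/2 + √(1/(-313/2)) + 1/(2*(-313/2))) = 0*(-86 - 313/2 + √(-2/313) + (½)*(-2/313)) = 0*(-86 - 313/2 + I*√626/313 - 1/313) = 0*(-151807/626 + I*√626/313) = 0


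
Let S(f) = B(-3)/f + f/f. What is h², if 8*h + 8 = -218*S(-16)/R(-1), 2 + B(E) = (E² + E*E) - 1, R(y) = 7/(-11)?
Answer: 564001/200704 ≈ 2.8101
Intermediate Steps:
R(y) = -7/11 (R(y) = 7*(-1/11) = -7/11)
B(E) = -3 + 2*E² (B(E) = -2 + ((E² + E*E) - 1) = -2 + ((E² + E²) - 1) = -2 + (2*E² - 1) = -2 + (-1 + 2*E²) = -3 + 2*E²)
S(f) = 1 + 15/f (S(f) = (-3 + 2*(-3)²)/f + f/f = (-3 + 2*9)/f + 1 = (-3 + 18)/f + 1 = 15/f + 1 = 1 + 15/f)
h = 751/448 (h = -1 + (-218/((-7*(-16/(15 - 16))/11)))/8 = -1 + (-218/((-7/(11*((-1/16*(-1)))))))/8 = -1 + (-218/((-7/(11*1/16))))/8 = -1 + (-218/((-7/11*16)))/8 = -1 + (-218/(-112/11))/8 = -1 + (-218*(-11/112))/8 = -1 + (⅛)*(1199/56) = -1 + 1199/448 = 751/448 ≈ 1.6763)
h² = (751/448)² = 564001/200704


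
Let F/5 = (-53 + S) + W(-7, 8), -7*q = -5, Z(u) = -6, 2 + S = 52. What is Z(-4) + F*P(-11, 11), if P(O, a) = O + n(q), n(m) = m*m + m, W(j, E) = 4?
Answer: -2689/49 ≈ -54.878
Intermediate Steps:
S = 50 (S = -2 + 52 = 50)
q = 5/7 (q = -⅐*(-5) = 5/7 ≈ 0.71429)
n(m) = m + m² (n(m) = m² + m = m + m²)
P(O, a) = 60/49 + O (P(O, a) = O + 5*(1 + 5/7)/7 = O + (5/7)*(12/7) = O + 60/49 = 60/49 + O)
F = 5 (F = 5*((-53 + 50) + 4) = 5*(-3 + 4) = 5*1 = 5)
Z(-4) + F*P(-11, 11) = -6 + 5*(60/49 - 11) = -6 + 5*(-479/49) = -6 - 2395/49 = -2689/49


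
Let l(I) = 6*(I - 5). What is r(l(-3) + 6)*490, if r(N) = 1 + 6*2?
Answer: 6370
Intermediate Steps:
l(I) = -30 + 6*I (l(I) = 6*(-5 + I) = -30 + 6*I)
r(N) = 13 (r(N) = 1 + 12 = 13)
r(l(-3) + 6)*490 = 13*490 = 6370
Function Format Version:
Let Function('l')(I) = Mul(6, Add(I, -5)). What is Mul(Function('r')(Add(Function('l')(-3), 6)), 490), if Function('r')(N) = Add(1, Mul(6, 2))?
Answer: 6370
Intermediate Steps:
Function('l')(I) = Add(-30, Mul(6, I)) (Function('l')(I) = Mul(6, Add(-5, I)) = Add(-30, Mul(6, I)))
Function('r')(N) = 13 (Function('r')(N) = Add(1, 12) = 13)
Mul(Function('r')(Add(Function('l')(-3), 6)), 490) = Mul(13, 490) = 6370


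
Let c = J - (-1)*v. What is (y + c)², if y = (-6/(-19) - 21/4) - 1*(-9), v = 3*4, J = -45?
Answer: 4835601/5776 ≈ 837.19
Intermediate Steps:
v = 12
c = -33 (c = -45 - (-1)*12 = -45 - 1*(-12) = -45 + 12 = -33)
y = 309/76 (y = (-6*(-1/19) - 21*¼) + 9 = (6/19 - 21/4) + 9 = -375/76 + 9 = 309/76 ≈ 4.0658)
(y + c)² = (309/76 - 33)² = (-2199/76)² = 4835601/5776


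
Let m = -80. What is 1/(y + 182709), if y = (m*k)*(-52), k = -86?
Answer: -1/175051 ≈ -5.7126e-6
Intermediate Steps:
y = -357760 (y = -80*(-86)*(-52) = 6880*(-52) = -357760)
1/(y + 182709) = 1/(-357760 + 182709) = 1/(-175051) = -1/175051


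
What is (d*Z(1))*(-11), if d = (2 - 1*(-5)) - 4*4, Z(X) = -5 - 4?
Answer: -891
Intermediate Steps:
Z(X) = -9
d = -9 (d = (2 + 5) - 16 = 7 - 16 = -9)
(d*Z(1))*(-11) = -9*(-9)*(-11) = 81*(-11) = -891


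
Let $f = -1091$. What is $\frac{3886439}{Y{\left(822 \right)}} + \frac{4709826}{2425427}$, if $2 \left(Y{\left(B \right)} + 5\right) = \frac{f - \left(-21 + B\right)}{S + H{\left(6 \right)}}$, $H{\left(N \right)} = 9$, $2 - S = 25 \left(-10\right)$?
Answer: $- \frac{2460246934223907}{5459636177} \approx -4.5062 \cdot 10^{5}$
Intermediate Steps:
$S = 252$ ($S = 2 - 25 \left(-10\right) = 2 - -250 = 2 + 250 = 252$)
$Y{\left(B \right)} = - \frac{1840}{261} - \frac{B}{522}$ ($Y{\left(B \right)} = -5 + \frac{\left(-1091 - \left(-21 + B\right)\right) \frac{1}{252 + 9}}{2} = -5 + \frac{\left(-1070 - B\right) \frac{1}{261}}{2} = -5 + \frac{- \frac{1070}{261} - \frac{B}{261}}{2} = -5 - \left(\frac{535}{261} + \frac{B}{522}\right) = - \frac{1840}{261} - \frac{B}{522}$)
$\frac{3886439}{Y{\left(822 \right)}} + \frac{4709826}{2425427} = \frac{3886439}{- \frac{1840}{261} - \frac{137}{87}} + \frac{4709826}{2425427} = \frac{3886439}{- \frac{1840}{261} - \frac{137}{87}} + 4709826 \cdot \frac{1}{2425427} = \frac{3886439}{- \frac{2251}{261}} + \frac{4709826}{2425427} = 3886439 \left(- \frac{261}{2251}\right) + \frac{4709826}{2425427} = - \frac{1014360579}{2251} + \frac{4709826}{2425427} = - \frac{2460246934223907}{5459636177}$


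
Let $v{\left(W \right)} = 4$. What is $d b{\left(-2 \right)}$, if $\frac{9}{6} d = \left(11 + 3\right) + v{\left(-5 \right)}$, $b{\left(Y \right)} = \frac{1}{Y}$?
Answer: $-6$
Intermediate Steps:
$d = 12$ ($d = \frac{2 \left(\left(11 + 3\right) + 4\right)}{3} = \frac{2 \left(14 + 4\right)}{3} = \frac{2}{3} \cdot 18 = 12$)
$d b{\left(-2 \right)} = \frac{12}{-2} = 12 \left(- \frac{1}{2}\right) = -6$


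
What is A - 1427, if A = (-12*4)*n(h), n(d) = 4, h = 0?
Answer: -1619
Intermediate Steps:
A = -192 (A = -12*4*4 = -48*4 = -192)
A - 1427 = -192 - 1427 = -1619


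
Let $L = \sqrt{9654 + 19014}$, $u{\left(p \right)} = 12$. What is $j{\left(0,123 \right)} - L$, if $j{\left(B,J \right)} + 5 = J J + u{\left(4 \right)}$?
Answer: $15136 - 2 \sqrt{7167} \approx 14967.0$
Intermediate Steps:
$j{\left(B,J \right)} = 7 + J^{2}$ ($j{\left(B,J \right)} = -5 + \left(J J + 12\right) = -5 + \left(J^{2} + 12\right) = -5 + \left(12 + J^{2}\right) = 7 + J^{2}$)
$L = 2 \sqrt{7167}$ ($L = \sqrt{28668} = 2 \sqrt{7167} \approx 169.32$)
$j{\left(0,123 \right)} - L = \left(7 + 123^{2}\right) - 2 \sqrt{7167} = \left(7 + 15129\right) - 2 \sqrt{7167} = 15136 - 2 \sqrt{7167}$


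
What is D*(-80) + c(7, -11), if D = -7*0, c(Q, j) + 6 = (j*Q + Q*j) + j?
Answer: -171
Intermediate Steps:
c(Q, j) = -6 + j + 2*Q*j (c(Q, j) = -6 + ((j*Q + Q*j) + j) = -6 + ((Q*j + Q*j) + j) = -6 + (2*Q*j + j) = -6 + (j + 2*Q*j) = -6 + j + 2*Q*j)
D = 0
D*(-80) + c(7, -11) = 0*(-80) + (-6 - 11 + 2*7*(-11)) = 0 + (-6 - 11 - 154) = 0 - 171 = -171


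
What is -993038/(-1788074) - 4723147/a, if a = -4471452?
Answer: 6442829050027/3997643531724 ≈ 1.6117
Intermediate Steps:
-993038/(-1788074) - 4723147/a = -993038/(-1788074) - 4723147/(-4471452) = -993038*(-1/1788074) - 4723147*(-1/4471452) = 496519/894037 + 4723147/4471452 = 6442829050027/3997643531724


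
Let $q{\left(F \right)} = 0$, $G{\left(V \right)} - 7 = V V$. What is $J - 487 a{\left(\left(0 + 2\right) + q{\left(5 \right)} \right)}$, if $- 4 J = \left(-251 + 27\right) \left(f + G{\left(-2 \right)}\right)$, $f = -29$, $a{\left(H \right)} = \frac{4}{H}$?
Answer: $-1982$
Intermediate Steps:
$G{\left(V \right)} = 7 + V^{2}$ ($G{\left(V \right)} = 7 + V V = 7 + V^{2}$)
$J = -1008$ ($J = - \frac{\left(-251 + 27\right) \left(-29 + \left(7 + \left(-2\right)^{2}\right)\right)}{4} = - \frac{\left(-224\right) \left(-29 + \left(7 + 4\right)\right)}{4} = - \frac{\left(-224\right) \left(-29 + 11\right)}{4} = - \frac{\left(-224\right) \left(-18\right)}{4} = \left(- \frac{1}{4}\right) 4032 = -1008$)
$J - 487 a{\left(\left(0 + 2\right) + q{\left(5 \right)} \right)} = -1008 - 487 \frac{4}{\left(0 + 2\right) + 0} = -1008 - 487 \frac{4}{2 + 0} = -1008 - 487 \cdot \frac{4}{2} = -1008 - 487 \cdot 4 \cdot \frac{1}{2} = -1008 - 974 = -1982$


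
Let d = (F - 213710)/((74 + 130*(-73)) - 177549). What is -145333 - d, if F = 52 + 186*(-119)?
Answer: -27172420137/186965 ≈ -1.4533e+5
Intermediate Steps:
F = -22082 (F = 52 - 22134 = -22082)
d = 235792/186965 (d = (-22082 - 213710)/((74 + 130*(-73)) - 177549) = -235792/((74 - 9490) - 177549) = -235792/(-9416 - 177549) = -235792/(-186965) = -235792*(-1/186965) = 235792/186965 ≈ 1.2612)
-145333 - d = -145333 - 1*235792/186965 = -145333 - 235792/186965 = -27172420137/186965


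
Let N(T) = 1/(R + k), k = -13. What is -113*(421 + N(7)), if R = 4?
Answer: -428044/9 ≈ -47560.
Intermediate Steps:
N(T) = -⅑ (N(T) = 1/(4 - 13) = 1/(-9) = -⅑)
-113*(421 + N(7)) = -113*(421 - ⅑) = -113*3788/9 = -428044/9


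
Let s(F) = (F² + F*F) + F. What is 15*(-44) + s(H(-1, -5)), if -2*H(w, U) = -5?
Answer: -645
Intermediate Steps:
H(w, U) = 5/2 (H(w, U) = -½*(-5) = 5/2)
s(F) = F + 2*F² (s(F) = (F² + F²) + F = 2*F² + F = F + 2*F²)
15*(-44) + s(H(-1, -5)) = 15*(-44) + 5*(1 + 2*(5/2))/2 = -660 + 5*(1 + 5)/2 = -660 + (5/2)*6 = -660 + 15 = -645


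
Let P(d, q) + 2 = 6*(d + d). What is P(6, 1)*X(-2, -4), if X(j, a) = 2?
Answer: 140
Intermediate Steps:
P(d, q) = -2 + 12*d (P(d, q) = -2 + 6*(d + d) = -2 + 6*(2*d) = -2 + 12*d)
P(6, 1)*X(-2, -4) = (-2 + 12*6)*2 = (-2 + 72)*2 = 70*2 = 140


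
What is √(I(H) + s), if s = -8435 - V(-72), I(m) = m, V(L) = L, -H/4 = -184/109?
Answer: I*√99280579/109 ≈ 91.412*I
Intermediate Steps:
H = 736/109 (H = -(-736)/109 = -4*(-184/109) = 736/109 ≈ 6.7523)
s = -8363 (s = -8435 - 1*(-72) = -8435 + 72 = -8363)
√(I(H) + s) = √(736/109 - 8363) = √(-910831/109) = I*√99280579/109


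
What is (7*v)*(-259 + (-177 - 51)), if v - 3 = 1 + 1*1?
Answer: -17045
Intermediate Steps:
v = 5 (v = 3 + (1 + 1*1) = 3 + (1 + 1) = 3 + 2 = 5)
(7*v)*(-259 + (-177 - 51)) = (7*5)*(-259 + (-177 - 51)) = 35*(-259 - 228) = 35*(-487) = -17045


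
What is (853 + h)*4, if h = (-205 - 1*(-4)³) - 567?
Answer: 580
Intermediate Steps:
h = -708 (h = (-205 - 1*(-64)) - 567 = (-205 + 64) - 567 = -141 - 567 = -708)
(853 + h)*4 = (853 - 708)*4 = 145*4 = 580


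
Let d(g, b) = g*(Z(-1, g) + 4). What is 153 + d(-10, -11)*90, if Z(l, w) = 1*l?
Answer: -2547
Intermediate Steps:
Z(l, w) = l
d(g, b) = 3*g (d(g, b) = g*(-1 + 4) = g*3 = 3*g)
153 + d(-10, -11)*90 = 153 + (3*(-10))*90 = 153 - 30*90 = 153 - 2700 = -2547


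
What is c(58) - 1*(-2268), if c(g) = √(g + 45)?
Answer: 2268 + √103 ≈ 2278.1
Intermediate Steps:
c(g) = √(45 + g)
c(58) - 1*(-2268) = √(45 + 58) - 1*(-2268) = √103 + 2268 = 2268 + √103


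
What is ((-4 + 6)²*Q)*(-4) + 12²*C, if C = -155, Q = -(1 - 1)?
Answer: -22320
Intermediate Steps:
Q = 0 (Q = -1*0 = 0)
((-4 + 6)²*Q)*(-4) + 12²*C = ((-4 + 6)²*0)*(-4) + 12²*(-155) = (2²*0)*(-4) + 144*(-155) = (4*0)*(-4) - 22320 = 0*(-4) - 22320 = 0 - 22320 = -22320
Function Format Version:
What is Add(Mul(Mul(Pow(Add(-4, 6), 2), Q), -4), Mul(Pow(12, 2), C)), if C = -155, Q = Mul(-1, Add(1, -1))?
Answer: -22320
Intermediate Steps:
Q = 0 (Q = Mul(-1, 0) = 0)
Add(Mul(Mul(Pow(Add(-4, 6), 2), Q), -4), Mul(Pow(12, 2), C)) = Add(Mul(Mul(Pow(Add(-4, 6), 2), 0), -4), Mul(Pow(12, 2), -155)) = Add(Mul(Mul(Pow(2, 2), 0), -4), Mul(144, -155)) = Add(Mul(Mul(4, 0), -4), -22320) = Add(Mul(0, -4), -22320) = Add(0, -22320) = -22320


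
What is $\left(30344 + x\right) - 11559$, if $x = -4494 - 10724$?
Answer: $3567$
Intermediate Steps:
$x = -15218$ ($x = -4494 - 10724 = -15218$)
$\left(30344 + x\right) - 11559 = \left(30344 - 15218\right) - 11559 = 15126 - 11559 = 3567$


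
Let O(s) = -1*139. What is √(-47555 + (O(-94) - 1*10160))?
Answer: I*√57854 ≈ 240.53*I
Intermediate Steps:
O(s) = -139
√(-47555 + (O(-94) - 1*10160)) = √(-47555 + (-139 - 1*10160)) = √(-47555 + (-139 - 10160)) = √(-47555 - 10299) = √(-57854) = I*√57854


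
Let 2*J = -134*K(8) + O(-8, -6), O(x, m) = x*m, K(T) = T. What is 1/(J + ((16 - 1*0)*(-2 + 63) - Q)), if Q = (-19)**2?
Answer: 1/103 ≈ 0.0097087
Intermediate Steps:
O(x, m) = m*x
Q = 361
J = -512 (J = (-134*8 - 6*(-8))/2 = (-1072 + 48)/2 = (1/2)*(-1024) = -512)
1/(J + ((16 - 1*0)*(-2 + 63) - Q)) = 1/(-512 + ((16 - 1*0)*(-2 + 63) - 1*361)) = 1/(-512 + ((16 + 0)*61 - 361)) = 1/(-512 + (16*61 - 361)) = 1/(-512 + (976 - 361)) = 1/(-512 + 615) = 1/103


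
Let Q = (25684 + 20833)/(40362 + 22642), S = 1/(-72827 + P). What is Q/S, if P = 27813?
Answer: -1046958119/31502 ≈ -33235.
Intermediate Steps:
S = -1/45014 (S = 1/(-72827 + 27813) = 1/(-45014) = -1/45014 ≈ -2.2215e-5)
Q = 46517/63004 ≈ 0.73832
Q/S = 46517/(63004*(-1/45014)) = (46517/63004)*(-45014) = -1046958119/31502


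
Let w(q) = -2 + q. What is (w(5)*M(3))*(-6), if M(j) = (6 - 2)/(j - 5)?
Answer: 36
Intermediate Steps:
M(j) = 4/(-5 + j)
(w(5)*M(3))*(-6) = ((-2 + 5)*(4/(-5 + 3)))*(-6) = (3*(4/(-2)))*(-6) = (3*(4*(-½)))*(-6) = (3*(-2))*(-6) = -6*(-6) = 36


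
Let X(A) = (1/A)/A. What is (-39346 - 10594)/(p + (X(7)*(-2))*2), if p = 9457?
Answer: -2447060/463389 ≈ -5.2808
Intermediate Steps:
X(A) = A⁻² (X(A) = 1/(A*A) = A⁻²)
(-39346 - 10594)/(p + (X(7)*(-2))*2) = (-39346 - 10594)/(9457 + (-2/7²)*2) = -49940/(9457 + ((1/49)*(-2))*2) = -49940/(9457 - 2/49*2) = -49940/(9457 - 4/49) = -49940/463389/49 = -49940*49/463389 = -2447060/463389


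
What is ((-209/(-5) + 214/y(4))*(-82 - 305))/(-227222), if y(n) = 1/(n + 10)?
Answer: 5878143/1136110 ≈ 5.1739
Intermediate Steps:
y(n) = 1/(10 + n)
((-209/(-5) + 214/y(4))*(-82 - 305))/(-227222) = ((-209/(-5) + 214/(1/(10 + 4)))*(-82 - 305))/(-227222) = ((-209*(-1/5) + 214/(1/14))*(-387))*(-1/227222) = ((209/5 + 214/(1/14))*(-387))*(-1/227222) = ((209/5 + 214*14)*(-387))*(-1/227222) = ((209/5 + 2996)*(-387))*(-1/227222) = ((15189/5)*(-387))*(-1/227222) = -5878143/5*(-1/227222) = 5878143/1136110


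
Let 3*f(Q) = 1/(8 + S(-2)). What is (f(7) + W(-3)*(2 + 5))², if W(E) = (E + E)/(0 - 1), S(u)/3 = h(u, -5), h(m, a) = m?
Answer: 64009/36 ≈ 1778.0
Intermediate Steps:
S(u) = 3*u
W(E) = -2*E (W(E) = (2*E)/(-1) = (2*E)*(-1) = -2*E)
f(Q) = ⅙ (f(Q) = 1/(3*(8 + 3*(-2))) = 1/(3*(8 - 6)) = (⅓)/2 = (⅓)*(½) = ⅙)
(f(7) + W(-3)*(2 + 5))² = (⅙ + (-2*(-3))*(2 + 5))² = (⅙ + 6*7)² = (⅙ + 42)² = (253/6)² = 64009/36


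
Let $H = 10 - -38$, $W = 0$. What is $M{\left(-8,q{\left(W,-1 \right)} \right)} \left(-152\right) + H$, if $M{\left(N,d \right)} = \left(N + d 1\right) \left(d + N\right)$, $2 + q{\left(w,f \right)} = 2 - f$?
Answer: $-7400$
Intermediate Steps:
$q{\left(w,f \right)} = - f$ ($q{\left(w,f \right)} = -2 - \left(-2 + f\right) = - f$)
$M{\left(N,d \right)} = \left(N + d\right)^{2}$ ($M{\left(N,d \right)} = \left(N + d\right) \left(N + d\right) = \left(N + d\right)^{2}$)
$H = 48$ ($H = 10 + 38 = 48$)
$M{\left(-8,q{\left(W,-1 \right)} \right)} \left(-152\right) + H = \left(-8 - -1\right)^{2} \left(-152\right) + 48 = \left(-8 + 1\right)^{2} \left(-152\right) + 48 = \left(-7\right)^{2} \left(-152\right) + 48 = 49 \left(-152\right) + 48 = -7448 + 48 = -7400$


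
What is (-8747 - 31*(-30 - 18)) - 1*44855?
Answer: -52114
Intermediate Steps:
(-8747 - 31*(-30 - 18)) - 1*44855 = (-8747 - 31*(-48)) - 44855 = (-8747 + 1488) - 44855 = -7259 - 44855 = -52114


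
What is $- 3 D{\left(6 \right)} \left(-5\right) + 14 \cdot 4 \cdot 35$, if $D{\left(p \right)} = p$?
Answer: $2050$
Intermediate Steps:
$- 3 D{\left(6 \right)} \left(-5\right) + 14 \cdot 4 \cdot 35 = \left(-3\right) 6 \left(-5\right) + 14 \cdot 4 \cdot 35 = \left(-18\right) \left(-5\right) + 56 \cdot 35 = 90 + 1960 = 2050$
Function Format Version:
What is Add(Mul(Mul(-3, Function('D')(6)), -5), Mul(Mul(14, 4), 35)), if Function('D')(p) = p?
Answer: 2050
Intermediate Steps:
Add(Mul(Mul(-3, Function('D')(6)), -5), Mul(Mul(14, 4), 35)) = Add(Mul(Mul(-3, 6), -5), Mul(Mul(14, 4), 35)) = Add(Mul(-18, -5), Mul(56, 35)) = Add(90, 1960) = 2050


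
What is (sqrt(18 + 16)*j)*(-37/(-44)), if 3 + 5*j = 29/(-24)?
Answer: -3737*sqrt(34)/5280 ≈ -4.1269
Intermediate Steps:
j = -101/120 (j = -3/5 + (29/(-24))/5 = -3/5 + (29*(-1/24))/5 = -3/5 + (1/5)*(-29/24) = -3/5 - 29/120 = -101/120 ≈ -0.84167)
(sqrt(18 + 16)*j)*(-37/(-44)) = (sqrt(18 + 16)*(-101/120))*(-37/(-44)) = (sqrt(34)*(-101/120))*(-37*(-1/44)) = -101*sqrt(34)/120*(37/44) = -3737*sqrt(34)/5280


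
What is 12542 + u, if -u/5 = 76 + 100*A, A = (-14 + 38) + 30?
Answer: -14838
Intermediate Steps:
A = 54 (A = 24 + 30 = 54)
u = -27380 (u = -5*(76 + 100*54) = -5*(76 + 5400) = -5*5476 = -27380)
12542 + u = 12542 - 27380 = -14838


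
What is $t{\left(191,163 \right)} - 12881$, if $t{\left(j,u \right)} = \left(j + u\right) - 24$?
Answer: $-12551$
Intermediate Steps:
$t{\left(j,u \right)} = -24 + j + u$
$t{\left(191,163 \right)} - 12881 = \left(-24 + 191 + 163\right) - 12881 = 330 - 12881 = -12551$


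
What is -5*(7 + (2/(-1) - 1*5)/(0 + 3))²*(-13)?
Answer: 12740/9 ≈ 1415.6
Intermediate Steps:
-5*(7 + (2/(-1) - 1*5)/(0 + 3))²*(-13) = -5*(7 + (2*(-1) - 5)/3)²*(-13) = -5*(7 + (-2 - 5)*(⅓))²*(-13) = -5*(7 - 7*⅓)²*(-13) = -5*(7 - 7/3)²*(-13) = -5*(14/3)²*(-13) = -5*196/9*(-13) = -980/9*(-13) = 12740/9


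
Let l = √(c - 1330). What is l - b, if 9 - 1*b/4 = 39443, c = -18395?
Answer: 157736 + 5*I*√789 ≈ 1.5774e+5 + 140.45*I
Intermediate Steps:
b = -157736 (b = 36 - 4*39443 = 36 - 157772 = -157736)
l = 5*I*√789 (l = √(-18395 - 1330) = √(-19725) = 5*I*√789 ≈ 140.45*I)
l - b = 5*I*√789 - 1*(-157736) = 5*I*√789 + 157736 = 157736 + 5*I*√789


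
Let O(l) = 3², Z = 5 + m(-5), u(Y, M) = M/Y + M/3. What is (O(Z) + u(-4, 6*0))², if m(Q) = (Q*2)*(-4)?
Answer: 81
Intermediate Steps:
u(Y, M) = M/3 + M/Y (u(Y, M) = M/Y + M*(⅓) = M/Y + M/3 = M/3 + M/Y)
m(Q) = -8*Q (m(Q) = (2*Q)*(-4) = -8*Q)
Z = 45 (Z = 5 - 8*(-5) = 5 + 40 = 45)
O(l) = 9
(O(Z) + u(-4, 6*0))² = (9 + ((6*0)/3 + (6*0)/(-4)))² = (9 + ((⅓)*0 + 0*(-¼)))² = (9 + (0 + 0))² = (9 + 0)² = 9² = 81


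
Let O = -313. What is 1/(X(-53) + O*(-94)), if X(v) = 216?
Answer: 1/29638 ≈ 3.3740e-5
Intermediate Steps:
1/(X(-53) + O*(-94)) = 1/(216 - 313*(-94)) = 1/(216 + 29422) = 1/29638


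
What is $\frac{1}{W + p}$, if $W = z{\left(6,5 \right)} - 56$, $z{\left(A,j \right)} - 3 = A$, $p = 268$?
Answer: $\frac{1}{221} \approx 0.0045249$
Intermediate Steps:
$z{\left(A,j \right)} = 3 + A$
$W = -47$ ($W = \left(3 + 6\right) - 56 = 9 - 56 = -47$)
$\frac{1}{W + p} = \frac{1}{-47 + 268} = \frac{1}{221}$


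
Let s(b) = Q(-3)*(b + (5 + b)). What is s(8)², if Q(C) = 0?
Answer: 0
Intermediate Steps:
s(b) = 0 (s(b) = 0*(b + (5 + b)) = 0*(5 + 2*b) = 0)
s(8)² = 0² = 0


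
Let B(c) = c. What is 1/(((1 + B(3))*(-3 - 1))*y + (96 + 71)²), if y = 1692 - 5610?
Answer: 1/90577 ≈ 1.1040e-5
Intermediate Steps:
y = -3918
1/(((1 + B(3))*(-3 - 1))*y + (96 + 71)²) = 1/(((1 + 3)*(-3 - 1))*(-3918) + (96 + 71)²) = 1/((4*(-4))*(-3918) + 167²) = 1/(-16*(-3918) + 27889) = 1/(62688 + 27889) = 1/90577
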